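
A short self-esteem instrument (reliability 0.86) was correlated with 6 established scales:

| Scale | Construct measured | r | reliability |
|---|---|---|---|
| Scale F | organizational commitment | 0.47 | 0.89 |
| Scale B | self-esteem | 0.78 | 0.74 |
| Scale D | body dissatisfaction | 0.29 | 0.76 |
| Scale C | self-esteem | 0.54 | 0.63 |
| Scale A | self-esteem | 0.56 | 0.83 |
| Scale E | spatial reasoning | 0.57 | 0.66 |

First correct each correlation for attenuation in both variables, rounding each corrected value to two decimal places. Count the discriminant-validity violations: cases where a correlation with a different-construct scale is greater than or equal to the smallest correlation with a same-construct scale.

Disattenuated r (r / √(r_scale · r_new)):
  Scale F (disc): 0.47 / √(0.89·0.86) = 0.54
  Scale B (conv): 0.78 / √(0.74·0.86) = 0.98
  Scale D (disc): 0.29 / √(0.76·0.86) = 0.36
  Scale C (conv): 0.54 / √(0.63·0.86) = 0.73
  Scale A (conv): 0.56 / √(0.83·0.86) = 0.66
  Scale E (disc): 0.57 / √(0.66·0.86) = 0.76
Smallest convergent = 0.66. Discriminant values: 0.54, 0.36, 0.76; count ≥ 0.66 → 1.

1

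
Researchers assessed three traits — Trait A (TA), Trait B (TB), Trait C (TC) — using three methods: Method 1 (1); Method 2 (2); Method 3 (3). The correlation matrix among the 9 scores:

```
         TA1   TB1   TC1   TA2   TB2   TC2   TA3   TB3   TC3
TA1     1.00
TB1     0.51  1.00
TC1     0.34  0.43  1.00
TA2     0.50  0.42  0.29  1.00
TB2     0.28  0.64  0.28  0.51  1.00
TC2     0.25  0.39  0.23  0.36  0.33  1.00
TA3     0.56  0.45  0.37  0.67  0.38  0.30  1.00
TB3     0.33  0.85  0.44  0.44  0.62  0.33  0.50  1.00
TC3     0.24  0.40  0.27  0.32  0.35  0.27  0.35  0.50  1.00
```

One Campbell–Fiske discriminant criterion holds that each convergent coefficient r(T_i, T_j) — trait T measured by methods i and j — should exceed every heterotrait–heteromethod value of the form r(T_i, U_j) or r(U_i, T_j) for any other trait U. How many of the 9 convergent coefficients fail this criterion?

Each convergent coefficient versus the relevant comparison correlations:
TA (methods 1·2): 0.50 vs {0.28, 0.42, 0.25, 0.29} → pass.
TA (methods 1·3): 0.56 vs {0.33, 0.45, 0.24, 0.37} → pass.
TA (methods 2·3): 0.67 vs {0.44, 0.38, 0.32, 0.30} → pass.
TB (methods 1·2): 0.64 vs {0.42, 0.28, 0.39, 0.28} → pass.
TB (methods 1·3): 0.85 vs {0.45, 0.33, 0.40, 0.44} → pass.
TB (methods 2·3): 0.62 vs {0.38, 0.44, 0.35, 0.33} → pass.
TC (methods 1·2): 0.23 vs {0.29, 0.25, 0.28, 0.39} → fail.
TC (methods 1·3): 0.27 vs {0.37, 0.24, 0.44, 0.40} → fail.
TC (methods 2·3): 0.27 vs {0.30, 0.32, 0.33, 0.35} → fail.
3 of 9 fail.

3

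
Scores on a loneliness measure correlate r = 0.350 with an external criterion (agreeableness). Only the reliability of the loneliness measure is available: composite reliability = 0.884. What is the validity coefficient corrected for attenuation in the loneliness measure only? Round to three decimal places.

0.372

Single correction: r_c = r_obs / √r_xx = 0.350 / √0.884 = 0.350 / 0.9402 ≈ 0.372.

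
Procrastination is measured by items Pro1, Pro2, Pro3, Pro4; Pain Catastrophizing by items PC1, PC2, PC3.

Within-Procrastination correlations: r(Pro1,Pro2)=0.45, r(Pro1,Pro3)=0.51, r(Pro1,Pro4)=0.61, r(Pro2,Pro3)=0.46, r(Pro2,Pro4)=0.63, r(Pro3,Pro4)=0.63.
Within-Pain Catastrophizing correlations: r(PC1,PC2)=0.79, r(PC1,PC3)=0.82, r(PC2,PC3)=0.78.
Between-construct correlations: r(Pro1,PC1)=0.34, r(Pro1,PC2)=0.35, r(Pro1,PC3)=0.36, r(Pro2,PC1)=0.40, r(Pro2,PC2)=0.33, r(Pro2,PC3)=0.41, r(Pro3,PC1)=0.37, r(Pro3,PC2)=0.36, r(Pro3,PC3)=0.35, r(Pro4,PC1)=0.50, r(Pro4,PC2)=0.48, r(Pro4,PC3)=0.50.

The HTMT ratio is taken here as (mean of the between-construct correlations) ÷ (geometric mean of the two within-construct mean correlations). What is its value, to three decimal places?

0.599

Between-construct mean = 4.75/12 = 0.3958.
Mean within-Pro = 3.29/6 = 0.5483; mean within-PC = 2.39/3 = 0.7967.
Geometric mean = √(0.5483 × 0.7967) = 0.6609.
HTMT = 0.3958 / 0.6609 = 0.599.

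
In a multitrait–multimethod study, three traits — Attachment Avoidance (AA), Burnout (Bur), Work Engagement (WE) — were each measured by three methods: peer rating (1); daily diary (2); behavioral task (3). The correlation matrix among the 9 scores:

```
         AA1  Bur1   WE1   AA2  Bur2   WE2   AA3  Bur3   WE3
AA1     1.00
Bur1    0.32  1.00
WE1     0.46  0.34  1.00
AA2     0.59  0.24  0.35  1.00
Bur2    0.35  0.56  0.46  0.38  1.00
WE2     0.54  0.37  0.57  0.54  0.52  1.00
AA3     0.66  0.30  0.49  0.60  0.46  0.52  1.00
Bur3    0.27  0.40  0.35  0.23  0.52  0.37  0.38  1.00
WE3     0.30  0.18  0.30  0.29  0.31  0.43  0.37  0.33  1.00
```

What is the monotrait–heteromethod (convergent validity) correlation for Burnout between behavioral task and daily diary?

Same trait (Bur), different methods: r(Bur3, Bur2) = 0.52.

0.52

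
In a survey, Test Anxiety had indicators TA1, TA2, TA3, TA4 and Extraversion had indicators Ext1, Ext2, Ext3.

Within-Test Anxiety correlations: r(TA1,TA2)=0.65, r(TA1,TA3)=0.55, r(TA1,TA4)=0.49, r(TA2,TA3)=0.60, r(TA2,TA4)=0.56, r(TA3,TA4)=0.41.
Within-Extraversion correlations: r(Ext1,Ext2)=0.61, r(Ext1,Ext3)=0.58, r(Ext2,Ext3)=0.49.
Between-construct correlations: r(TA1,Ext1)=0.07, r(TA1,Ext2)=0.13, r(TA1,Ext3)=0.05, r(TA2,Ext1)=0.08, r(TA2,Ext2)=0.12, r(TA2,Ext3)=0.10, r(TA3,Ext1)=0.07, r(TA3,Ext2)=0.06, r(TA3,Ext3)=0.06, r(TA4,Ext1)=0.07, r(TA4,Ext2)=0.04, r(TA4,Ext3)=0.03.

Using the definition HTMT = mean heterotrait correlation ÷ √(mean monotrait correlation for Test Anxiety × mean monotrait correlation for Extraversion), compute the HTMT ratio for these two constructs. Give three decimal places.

0.133

Mean heterotrait r = 0.88/12 = 0.0733.
Mean within-TA = 3.26/6 = 0.5433; mean within-Ext = 1.68/3 = 0.5600.
Geometric mean = √(0.5433 × 0.5600) = 0.5516.
HTMT = 0.0733 / 0.5516 = 0.133.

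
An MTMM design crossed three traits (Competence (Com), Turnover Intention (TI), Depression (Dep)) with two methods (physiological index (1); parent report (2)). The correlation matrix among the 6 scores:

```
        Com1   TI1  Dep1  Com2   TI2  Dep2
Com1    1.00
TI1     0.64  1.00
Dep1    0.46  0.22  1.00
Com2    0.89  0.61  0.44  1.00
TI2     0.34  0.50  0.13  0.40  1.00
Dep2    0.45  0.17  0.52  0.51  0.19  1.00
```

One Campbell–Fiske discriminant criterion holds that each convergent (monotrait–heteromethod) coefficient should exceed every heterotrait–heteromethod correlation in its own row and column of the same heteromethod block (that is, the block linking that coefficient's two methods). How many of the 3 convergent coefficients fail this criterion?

1

Each convergent coefficient versus the relevant comparison correlations:
Com (methods 1·2): 0.89 vs {0.34, 0.61, 0.45, 0.44} → pass.
TI (methods 1·2): 0.50 vs {0.61, 0.34, 0.17, 0.13} → fail.
Dep (methods 1·2): 0.52 vs {0.44, 0.45, 0.13, 0.17} → pass.
1 of 3 fail.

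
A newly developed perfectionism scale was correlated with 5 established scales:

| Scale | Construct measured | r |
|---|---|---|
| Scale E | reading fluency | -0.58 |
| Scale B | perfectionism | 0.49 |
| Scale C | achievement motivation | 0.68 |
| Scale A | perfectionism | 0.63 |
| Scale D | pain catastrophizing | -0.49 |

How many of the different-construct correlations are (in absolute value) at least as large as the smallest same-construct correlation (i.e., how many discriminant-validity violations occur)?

3

Convergent (same construct = perfectionism): Scale B, Scale A.
Smallest convergent = 0.49. Discriminant |r|: 0.58, 0.68, 0.49; count ≥ 0.49 → 3.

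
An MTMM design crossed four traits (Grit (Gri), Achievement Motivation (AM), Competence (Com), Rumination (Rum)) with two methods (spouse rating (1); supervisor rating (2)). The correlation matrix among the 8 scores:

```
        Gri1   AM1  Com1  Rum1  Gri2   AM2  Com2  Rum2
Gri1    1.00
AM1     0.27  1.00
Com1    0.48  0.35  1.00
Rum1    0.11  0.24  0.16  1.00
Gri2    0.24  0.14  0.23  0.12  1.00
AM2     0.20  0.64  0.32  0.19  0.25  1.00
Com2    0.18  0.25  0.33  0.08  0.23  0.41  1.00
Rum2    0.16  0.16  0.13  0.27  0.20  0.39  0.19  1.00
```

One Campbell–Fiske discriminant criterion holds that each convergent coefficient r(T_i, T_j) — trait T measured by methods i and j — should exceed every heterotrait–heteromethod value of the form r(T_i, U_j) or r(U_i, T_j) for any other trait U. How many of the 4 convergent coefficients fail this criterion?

Each convergent coefficient versus the relevant comparison correlations:
Gri (methods 1·2): 0.24 vs {0.20, 0.14, 0.18, 0.23, 0.16, 0.12} → pass.
AM (methods 1·2): 0.64 vs {0.14, 0.20, 0.25, 0.32, 0.16, 0.19} → pass.
Com (methods 1·2): 0.33 vs {0.23, 0.18, 0.32, 0.25, 0.13, 0.08} → pass.
Rum (methods 1·2): 0.27 vs {0.12, 0.16, 0.19, 0.16, 0.08, 0.13} → pass.
0 of 4 fail.

0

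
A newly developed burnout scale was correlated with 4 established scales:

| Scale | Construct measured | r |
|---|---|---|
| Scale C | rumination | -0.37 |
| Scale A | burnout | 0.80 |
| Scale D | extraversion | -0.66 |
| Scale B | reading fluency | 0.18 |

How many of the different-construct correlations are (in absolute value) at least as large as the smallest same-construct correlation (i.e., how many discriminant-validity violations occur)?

0

Convergent (same construct = burnout): Scale A.
Smallest convergent = 0.80. Discriminant |r|: 0.37, 0.66, 0.18; count ≥ 0.80 → 0.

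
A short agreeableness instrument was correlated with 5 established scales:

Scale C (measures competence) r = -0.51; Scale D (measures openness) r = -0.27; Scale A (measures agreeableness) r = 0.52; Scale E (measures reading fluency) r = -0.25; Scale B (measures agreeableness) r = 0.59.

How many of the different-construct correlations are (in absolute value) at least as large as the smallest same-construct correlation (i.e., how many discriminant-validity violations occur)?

Convergent (same construct = agreeableness): Scale A, Scale B.
Smallest convergent = 0.52. Discriminant |r|: 0.51, 0.27, 0.25; count ≥ 0.52 → 0.

0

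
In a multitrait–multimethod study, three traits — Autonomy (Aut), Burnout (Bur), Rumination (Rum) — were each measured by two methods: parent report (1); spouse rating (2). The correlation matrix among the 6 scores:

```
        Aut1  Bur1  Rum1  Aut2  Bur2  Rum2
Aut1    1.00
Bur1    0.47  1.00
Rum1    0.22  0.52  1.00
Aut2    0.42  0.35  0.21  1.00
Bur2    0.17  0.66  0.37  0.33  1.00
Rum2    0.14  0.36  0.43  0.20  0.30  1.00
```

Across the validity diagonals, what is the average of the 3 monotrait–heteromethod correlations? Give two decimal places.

Convergent values: 0.42, 0.66, 0.43; mean = 1.51/3 = 0.50.

0.50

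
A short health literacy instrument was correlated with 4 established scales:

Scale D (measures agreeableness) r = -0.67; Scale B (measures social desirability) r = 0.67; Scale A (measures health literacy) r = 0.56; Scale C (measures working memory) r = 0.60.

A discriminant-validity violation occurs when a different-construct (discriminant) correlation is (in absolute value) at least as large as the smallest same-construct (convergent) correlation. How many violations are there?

3

Convergent (same construct = health literacy): Scale A.
Smallest convergent = 0.56. Discriminant |r|: 0.67, 0.67, 0.60; count ≥ 0.56 → 3.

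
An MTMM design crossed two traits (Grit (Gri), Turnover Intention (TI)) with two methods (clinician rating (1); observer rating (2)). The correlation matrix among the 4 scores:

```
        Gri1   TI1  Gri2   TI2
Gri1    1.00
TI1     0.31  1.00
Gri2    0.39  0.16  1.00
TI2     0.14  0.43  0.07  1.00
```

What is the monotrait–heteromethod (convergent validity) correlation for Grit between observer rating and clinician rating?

0.39

Same trait (Gri), different methods: r(Gri2, Gri1) = 0.39.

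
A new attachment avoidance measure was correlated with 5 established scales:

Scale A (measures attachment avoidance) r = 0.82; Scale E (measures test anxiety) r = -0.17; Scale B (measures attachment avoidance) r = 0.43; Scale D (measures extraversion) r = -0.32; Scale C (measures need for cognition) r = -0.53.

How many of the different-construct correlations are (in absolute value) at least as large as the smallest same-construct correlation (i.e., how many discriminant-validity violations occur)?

Convergent (same construct = attachment avoidance): Scale A, Scale B.
Smallest convergent = 0.43. Discriminant |r|: 0.17, 0.32, 0.53; count ≥ 0.43 → 1.

1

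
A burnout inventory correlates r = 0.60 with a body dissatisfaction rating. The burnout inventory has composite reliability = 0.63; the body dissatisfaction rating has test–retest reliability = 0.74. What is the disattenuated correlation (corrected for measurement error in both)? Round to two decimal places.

r_true = r_obs / √(r_xx · r_yy) = 0.60 / √(0.63 × 0.74) = 0.60 / √0.4662 = 0.60 / 0.6828 ≈ 0.88.

0.88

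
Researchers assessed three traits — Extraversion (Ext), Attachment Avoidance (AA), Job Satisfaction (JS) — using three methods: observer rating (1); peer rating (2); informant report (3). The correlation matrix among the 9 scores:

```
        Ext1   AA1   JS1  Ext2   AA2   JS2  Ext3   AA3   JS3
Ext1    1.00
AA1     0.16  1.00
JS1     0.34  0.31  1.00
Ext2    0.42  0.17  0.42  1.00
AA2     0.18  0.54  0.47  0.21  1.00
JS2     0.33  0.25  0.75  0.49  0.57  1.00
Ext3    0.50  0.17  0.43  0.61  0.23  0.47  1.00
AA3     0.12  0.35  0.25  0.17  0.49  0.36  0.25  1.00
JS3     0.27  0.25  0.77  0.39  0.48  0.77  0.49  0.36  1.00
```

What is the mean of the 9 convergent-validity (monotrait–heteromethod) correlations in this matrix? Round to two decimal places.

0.58

Convergent values: 0.42, 0.50, 0.61, 0.54, 0.35, 0.49, 0.75, 0.77, 0.77; mean = 5.20/9 = 0.58.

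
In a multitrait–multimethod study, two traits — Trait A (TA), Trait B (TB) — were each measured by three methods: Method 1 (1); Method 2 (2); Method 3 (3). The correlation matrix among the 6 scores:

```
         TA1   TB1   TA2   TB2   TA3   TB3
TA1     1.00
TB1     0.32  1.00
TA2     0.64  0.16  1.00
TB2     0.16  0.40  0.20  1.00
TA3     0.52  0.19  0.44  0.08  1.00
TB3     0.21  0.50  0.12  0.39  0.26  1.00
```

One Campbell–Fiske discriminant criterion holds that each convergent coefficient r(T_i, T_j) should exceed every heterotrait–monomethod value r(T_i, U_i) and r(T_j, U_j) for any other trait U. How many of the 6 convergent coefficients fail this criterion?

0

Checking each validity diagonal entry against its comparison values:
TA (methods 1·2): 0.64 vs {0.32, 0.20} → pass.
TA (methods 1·3): 0.52 vs {0.32, 0.26} → pass.
TA (methods 2·3): 0.44 vs {0.20, 0.26} → pass.
TB (methods 1·2): 0.40 vs {0.32, 0.20} → pass.
TB (methods 1·3): 0.50 vs {0.32, 0.26} → pass.
TB (methods 2·3): 0.39 vs {0.20, 0.26} → pass.
0 of 6 fail.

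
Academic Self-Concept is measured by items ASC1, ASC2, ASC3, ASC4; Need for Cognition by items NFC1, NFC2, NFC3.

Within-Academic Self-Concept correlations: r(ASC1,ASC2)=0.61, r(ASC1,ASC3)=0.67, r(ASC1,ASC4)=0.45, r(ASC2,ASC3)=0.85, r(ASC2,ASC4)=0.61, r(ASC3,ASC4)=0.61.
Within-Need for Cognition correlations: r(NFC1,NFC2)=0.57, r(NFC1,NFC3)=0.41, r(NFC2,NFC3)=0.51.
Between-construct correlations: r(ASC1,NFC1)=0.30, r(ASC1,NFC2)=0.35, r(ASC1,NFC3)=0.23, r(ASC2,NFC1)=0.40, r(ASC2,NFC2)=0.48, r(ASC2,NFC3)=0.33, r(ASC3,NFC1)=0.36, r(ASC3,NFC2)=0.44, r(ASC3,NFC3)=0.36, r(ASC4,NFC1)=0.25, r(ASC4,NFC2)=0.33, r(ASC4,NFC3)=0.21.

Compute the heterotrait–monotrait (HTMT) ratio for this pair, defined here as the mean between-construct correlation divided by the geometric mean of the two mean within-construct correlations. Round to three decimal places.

0.600

Between-construct mean = 4.04/12 = 0.3367.
Mean within-ASC = 3.80/6 = 0.6333; mean within-NFC = 1.49/3 = 0.4967.
Geometric mean = √(0.6333 × 0.4967) = 0.5609.
HTMT = 0.3367 / 0.5609 = 0.600.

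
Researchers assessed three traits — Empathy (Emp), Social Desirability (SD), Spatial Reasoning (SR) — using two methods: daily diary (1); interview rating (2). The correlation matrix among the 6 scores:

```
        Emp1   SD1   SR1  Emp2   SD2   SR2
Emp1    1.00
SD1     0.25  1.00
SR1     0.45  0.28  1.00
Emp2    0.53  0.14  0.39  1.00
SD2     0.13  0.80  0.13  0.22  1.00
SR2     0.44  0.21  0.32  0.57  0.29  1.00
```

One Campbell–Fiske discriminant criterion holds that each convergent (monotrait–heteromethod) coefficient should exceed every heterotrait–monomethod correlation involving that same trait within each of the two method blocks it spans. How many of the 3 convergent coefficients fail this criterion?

Each convergent coefficient versus the relevant comparison correlations:
Emp (methods 1·2): 0.53 vs {0.25, 0.22, 0.45, 0.57} → fail.
SD (methods 1·2): 0.80 vs {0.25, 0.22, 0.28, 0.29} → pass.
SR (methods 1·2): 0.32 vs {0.45, 0.57, 0.28, 0.29} → fail.
2 of 3 fail.

2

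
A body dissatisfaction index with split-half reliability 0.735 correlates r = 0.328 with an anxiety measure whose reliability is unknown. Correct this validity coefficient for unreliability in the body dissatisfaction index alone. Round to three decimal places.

Single correction: r_c = r_obs / √r_xx = 0.328 / √0.735 = 0.328 / 0.8573 ≈ 0.383.

0.383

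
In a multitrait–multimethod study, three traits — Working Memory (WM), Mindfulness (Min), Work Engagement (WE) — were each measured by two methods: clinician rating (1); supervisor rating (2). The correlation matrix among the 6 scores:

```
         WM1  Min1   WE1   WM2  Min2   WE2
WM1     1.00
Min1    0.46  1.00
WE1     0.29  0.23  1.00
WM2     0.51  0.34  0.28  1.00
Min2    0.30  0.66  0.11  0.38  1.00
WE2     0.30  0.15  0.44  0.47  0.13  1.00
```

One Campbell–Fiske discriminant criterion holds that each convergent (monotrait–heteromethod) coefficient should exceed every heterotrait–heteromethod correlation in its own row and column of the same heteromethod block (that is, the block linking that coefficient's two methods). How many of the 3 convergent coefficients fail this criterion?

0

Convergent coefficients and their comparison sets:
WM (methods 1·2): 0.51 vs {0.30, 0.34, 0.30, 0.28} → pass.
Min (methods 1·2): 0.66 vs {0.34, 0.30, 0.15, 0.11} → pass.
WE (methods 1·2): 0.44 vs {0.28, 0.30, 0.11, 0.15} → pass.
0 of 3 fail.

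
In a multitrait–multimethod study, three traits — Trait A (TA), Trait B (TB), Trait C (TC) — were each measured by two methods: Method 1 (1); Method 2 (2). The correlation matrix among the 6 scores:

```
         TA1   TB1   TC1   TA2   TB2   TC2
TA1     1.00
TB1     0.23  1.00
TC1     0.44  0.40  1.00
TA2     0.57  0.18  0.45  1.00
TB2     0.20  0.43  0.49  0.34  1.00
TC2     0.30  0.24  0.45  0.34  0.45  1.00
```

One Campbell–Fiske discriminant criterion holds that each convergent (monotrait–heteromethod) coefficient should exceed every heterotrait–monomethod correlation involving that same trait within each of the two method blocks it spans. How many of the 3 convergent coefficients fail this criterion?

Convergent coefficients and their comparison sets:
TA (methods 1·2): 0.57 vs {0.23, 0.34, 0.44, 0.34} → pass.
TB (methods 1·2): 0.43 vs {0.23, 0.34, 0.40, 0.45} → fail.
TC (methods 1·2): 0.45 vs {0.44, 0.34, 0.40, 0.45} → fail.
2 of 3 fail.

2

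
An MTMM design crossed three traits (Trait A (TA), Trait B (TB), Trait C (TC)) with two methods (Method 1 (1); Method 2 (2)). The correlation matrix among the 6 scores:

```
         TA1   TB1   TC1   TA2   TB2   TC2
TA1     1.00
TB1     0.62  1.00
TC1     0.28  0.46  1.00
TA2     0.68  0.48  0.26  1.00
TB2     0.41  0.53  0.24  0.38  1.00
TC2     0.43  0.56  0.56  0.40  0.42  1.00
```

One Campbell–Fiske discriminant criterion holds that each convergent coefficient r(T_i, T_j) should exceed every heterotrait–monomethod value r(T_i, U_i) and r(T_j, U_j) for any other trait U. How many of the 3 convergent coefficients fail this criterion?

1

Checking each validity diagonal entry against its comparison values:
TA (methods 1·2): 0.68 vs {0.62, 0.38, 0.28, 0.40} → pass.
TB (methods 1·2): 0.53 vs {0.62, 0.38, 0.46, 0.42} → fail.
TC (methods 1·2): 0.56 vs {0.28, 0.40, 0.46, 0.42} → pass.
1 of 3 fail.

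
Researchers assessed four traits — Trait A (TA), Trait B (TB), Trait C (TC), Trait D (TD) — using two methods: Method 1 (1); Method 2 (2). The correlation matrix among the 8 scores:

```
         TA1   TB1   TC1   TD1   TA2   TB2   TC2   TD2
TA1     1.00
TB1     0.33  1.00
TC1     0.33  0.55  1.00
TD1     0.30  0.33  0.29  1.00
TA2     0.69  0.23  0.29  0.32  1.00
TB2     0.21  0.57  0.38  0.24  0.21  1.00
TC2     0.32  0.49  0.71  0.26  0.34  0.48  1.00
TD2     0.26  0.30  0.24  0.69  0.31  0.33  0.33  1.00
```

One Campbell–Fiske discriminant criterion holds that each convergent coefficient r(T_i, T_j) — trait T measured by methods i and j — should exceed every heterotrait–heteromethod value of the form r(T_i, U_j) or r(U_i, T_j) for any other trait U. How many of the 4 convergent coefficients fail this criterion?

0

Convergent coefficients and their comparison sets:
TA (methods 1·2): 0.69 vs {0.21, 0.23, 0.32, 0.29, 0.26, 0.32} → pass.
TB (methods 1·2): 0.57 vs {0.23, 0.21, 0.49, 0.38, 0.30, 0.24} → pass.
TC (methods 1·2): 0.71 vs {0.29, 0.32, 0.38, 0.49, 0.24, 0.26} → pass.
TD (methods 1·2): 0.69 vs {0.32, 0.26, 0.24, 0.30, 0.26, 0.24} → pass.
0 of 4 fail.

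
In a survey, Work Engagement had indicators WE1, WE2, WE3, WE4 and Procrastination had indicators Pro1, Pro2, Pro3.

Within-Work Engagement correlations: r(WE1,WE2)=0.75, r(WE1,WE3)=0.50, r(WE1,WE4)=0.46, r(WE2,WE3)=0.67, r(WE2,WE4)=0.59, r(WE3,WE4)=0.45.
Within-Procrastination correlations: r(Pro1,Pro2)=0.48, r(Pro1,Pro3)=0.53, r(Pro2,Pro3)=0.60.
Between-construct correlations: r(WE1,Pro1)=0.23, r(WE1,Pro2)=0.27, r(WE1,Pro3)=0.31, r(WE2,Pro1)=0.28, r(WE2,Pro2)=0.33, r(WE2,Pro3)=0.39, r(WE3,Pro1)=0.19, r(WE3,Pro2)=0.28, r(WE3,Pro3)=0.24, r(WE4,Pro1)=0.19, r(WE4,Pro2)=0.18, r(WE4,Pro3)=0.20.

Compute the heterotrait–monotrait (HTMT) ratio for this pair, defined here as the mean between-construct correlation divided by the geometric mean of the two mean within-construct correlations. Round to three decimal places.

Mean heterotrait r = 3.09/12 = 0.2575.
Mean within-WE = 3.42/6 = 0.5700; mean within-Pro = 1.61/3 = 0.5367.
Geometric mean = √(0.5700 × 0.5367) = 0.5531.
HTMT = 0.2575 / 0.5531 = 0.466.

0.466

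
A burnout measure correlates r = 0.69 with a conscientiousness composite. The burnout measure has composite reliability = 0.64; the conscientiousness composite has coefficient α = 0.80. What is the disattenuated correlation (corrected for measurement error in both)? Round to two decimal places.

r_true = r_obs / √(r_xx · r_yy) = 0.69 / √(0.64 × 0.80) = 0.69 / √0.5120 = 0.69 / 0.7155 ≈ 0.96.

0.96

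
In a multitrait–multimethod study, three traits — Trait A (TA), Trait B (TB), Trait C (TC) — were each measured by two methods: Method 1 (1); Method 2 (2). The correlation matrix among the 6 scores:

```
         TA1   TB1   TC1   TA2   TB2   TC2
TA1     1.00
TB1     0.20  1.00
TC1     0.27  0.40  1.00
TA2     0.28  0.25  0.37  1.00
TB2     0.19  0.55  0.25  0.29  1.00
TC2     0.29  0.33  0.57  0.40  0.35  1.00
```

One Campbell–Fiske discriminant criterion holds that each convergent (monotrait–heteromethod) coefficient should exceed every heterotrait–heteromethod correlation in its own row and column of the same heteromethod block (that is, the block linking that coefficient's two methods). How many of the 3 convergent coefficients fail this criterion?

Checking each validity diagonal entry against its comparison values:
TA (methods 1·2): 0.28 vs {0.19, 0.25, 0.29, 0.37} → fail.
TB (methods 1·2): 0.55 vs {0.25, 0.19, 0.33, 0.25} → pass.
TC (methods 1·2): 0.57 vs {0.37, 0.29, 0.25, 0.33} → pass.
1 of 3 fail.

1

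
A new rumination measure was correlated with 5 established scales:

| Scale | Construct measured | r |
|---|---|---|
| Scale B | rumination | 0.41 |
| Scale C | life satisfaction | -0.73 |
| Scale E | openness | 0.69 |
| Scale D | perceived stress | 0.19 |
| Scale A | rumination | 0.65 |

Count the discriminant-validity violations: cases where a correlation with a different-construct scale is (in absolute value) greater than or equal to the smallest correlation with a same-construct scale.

2

Convergent (same construct = rumination): Scale B, Scale A.
Smallest convergent = 0.41. Discriminant |r|: 0.73, 0.69, 0.19; count ≥ 0.41 → 2.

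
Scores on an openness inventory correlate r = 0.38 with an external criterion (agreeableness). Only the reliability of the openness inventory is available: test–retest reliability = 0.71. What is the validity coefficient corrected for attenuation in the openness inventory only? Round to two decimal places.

0.45

Single correction: r_c = r_obs / √r_xx = 0.38 / √0.71 = 0.38 / 0.8426 ≈ 0.45.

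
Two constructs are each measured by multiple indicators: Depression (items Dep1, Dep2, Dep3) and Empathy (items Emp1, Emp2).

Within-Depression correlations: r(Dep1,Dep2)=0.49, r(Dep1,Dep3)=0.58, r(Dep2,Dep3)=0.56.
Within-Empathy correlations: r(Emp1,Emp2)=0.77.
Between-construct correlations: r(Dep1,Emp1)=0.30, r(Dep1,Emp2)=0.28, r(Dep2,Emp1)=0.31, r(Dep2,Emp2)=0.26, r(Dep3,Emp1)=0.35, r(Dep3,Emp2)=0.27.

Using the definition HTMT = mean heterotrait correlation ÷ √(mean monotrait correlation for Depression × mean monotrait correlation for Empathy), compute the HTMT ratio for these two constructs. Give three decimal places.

0.456

Mean between = 1.77/6 = 0.2950.
Mean within-Dep = 1.63/3 = 0.5433; mean within-Emp = 0.77/1 = 0.7700.
Geometric mean = √(0.5433 × 0.7700) = 0.6468.
HTMT = 0.2950 / 0.6468 = 0.456.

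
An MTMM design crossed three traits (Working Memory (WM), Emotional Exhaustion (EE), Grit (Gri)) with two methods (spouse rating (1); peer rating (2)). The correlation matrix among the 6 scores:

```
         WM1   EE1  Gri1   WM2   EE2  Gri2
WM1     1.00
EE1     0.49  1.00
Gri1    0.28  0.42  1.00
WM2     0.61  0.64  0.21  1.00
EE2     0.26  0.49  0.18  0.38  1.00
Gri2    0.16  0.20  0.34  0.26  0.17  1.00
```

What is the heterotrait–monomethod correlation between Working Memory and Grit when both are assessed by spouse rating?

0.28

Different traits, same method: r(WM1, Gri1) = 0.28.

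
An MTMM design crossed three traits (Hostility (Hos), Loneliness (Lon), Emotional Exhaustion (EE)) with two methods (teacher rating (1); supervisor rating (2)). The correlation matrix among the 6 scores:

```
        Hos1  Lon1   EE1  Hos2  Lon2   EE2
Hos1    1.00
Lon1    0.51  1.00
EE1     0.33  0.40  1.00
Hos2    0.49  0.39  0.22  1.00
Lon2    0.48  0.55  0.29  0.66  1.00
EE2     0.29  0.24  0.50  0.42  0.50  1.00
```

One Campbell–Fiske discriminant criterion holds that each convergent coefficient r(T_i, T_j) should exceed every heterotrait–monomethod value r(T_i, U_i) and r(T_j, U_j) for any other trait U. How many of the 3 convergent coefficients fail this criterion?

3

Each convergent coefficient versus the relevant comparison correlations:
Hos (methods 1·2): 0.49 vs {0.51, 0.66, 0.33, 0.42} → fail.
Lon (methods 1·2): 0.55 vs {0.51, 0.66, 0.40, 0.50} → fail.
EE (methods 1·2): 0.50 vs {0.33, 0.42, 0.40, 0.50} → fail.
3 of 3 fail.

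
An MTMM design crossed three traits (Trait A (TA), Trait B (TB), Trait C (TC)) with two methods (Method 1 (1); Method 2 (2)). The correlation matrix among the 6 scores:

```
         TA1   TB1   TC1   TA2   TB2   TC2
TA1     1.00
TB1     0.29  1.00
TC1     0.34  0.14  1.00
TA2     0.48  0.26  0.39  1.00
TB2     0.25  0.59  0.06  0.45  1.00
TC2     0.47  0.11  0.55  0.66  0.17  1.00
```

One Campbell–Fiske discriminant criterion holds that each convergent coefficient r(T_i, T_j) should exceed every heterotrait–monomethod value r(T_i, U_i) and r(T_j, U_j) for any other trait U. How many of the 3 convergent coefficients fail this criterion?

Convergent coefficients and their comparison sets:
TA (methods 1·2): 0.48 vs {0.29, 0.45, 0.34, 0.66} → fail.
TB (methods 1·2): 0.59 vs {0.29, 0.45, 0.14, 0.17} → pass.
TC (methods 1·2): 0.55 vs {0.34, 0.66, 0.14, 0.17} → fail.
2 of 3 fail.

2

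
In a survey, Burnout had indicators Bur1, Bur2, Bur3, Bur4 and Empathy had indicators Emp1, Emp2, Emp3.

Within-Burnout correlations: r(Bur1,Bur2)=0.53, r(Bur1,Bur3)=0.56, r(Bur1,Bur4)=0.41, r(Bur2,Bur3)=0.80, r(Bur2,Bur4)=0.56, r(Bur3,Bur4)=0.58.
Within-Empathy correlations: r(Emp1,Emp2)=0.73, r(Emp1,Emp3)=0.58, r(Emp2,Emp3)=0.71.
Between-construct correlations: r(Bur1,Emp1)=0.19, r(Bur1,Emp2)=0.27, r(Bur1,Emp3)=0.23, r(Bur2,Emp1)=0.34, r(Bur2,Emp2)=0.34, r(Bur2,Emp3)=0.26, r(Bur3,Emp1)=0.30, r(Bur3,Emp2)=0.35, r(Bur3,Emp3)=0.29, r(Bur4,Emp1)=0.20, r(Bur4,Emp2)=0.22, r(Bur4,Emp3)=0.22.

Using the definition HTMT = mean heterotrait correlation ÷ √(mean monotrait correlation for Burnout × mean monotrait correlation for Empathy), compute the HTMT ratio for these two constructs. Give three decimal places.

0.431

Mean heterotrait r = 3.21/12 = 0.2675.
Mean within-Bur = 3.44/6 = 0.5733; mean within-Emp = 2.02/3 = 0.6733.
Geometric mean = √(0.5733 × 0.6733) = 0.6213.
HTMT = 0.2675 / 0.6213 = 0.431.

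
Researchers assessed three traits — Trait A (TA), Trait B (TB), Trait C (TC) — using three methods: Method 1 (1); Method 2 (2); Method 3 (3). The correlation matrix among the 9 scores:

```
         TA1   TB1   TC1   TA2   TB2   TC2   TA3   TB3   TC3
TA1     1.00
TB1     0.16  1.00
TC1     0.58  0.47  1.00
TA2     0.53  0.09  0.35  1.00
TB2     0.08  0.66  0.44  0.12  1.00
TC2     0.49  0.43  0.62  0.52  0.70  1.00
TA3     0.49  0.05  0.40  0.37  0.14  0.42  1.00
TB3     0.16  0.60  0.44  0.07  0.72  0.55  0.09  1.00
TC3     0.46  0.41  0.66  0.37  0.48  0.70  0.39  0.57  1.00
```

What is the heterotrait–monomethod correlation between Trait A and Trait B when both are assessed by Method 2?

Different traits, same method: r(TA2, TB2) = 0.12.

0.12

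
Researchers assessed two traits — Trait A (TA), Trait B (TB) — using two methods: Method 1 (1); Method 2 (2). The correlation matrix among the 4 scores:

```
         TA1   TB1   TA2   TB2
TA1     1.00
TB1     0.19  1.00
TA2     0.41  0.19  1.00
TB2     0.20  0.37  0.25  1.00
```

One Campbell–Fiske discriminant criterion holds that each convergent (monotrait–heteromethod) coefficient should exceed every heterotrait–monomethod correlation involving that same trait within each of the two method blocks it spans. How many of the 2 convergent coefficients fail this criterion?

0

Convergent coefficients and their comparison sets:
TA (methods 1·2): 0.41 vs {0.19, 0.25} → pass.
TB (methods 1·2): 0.37 vs {0.19, 0.25} → pass.
0 of 2 fail.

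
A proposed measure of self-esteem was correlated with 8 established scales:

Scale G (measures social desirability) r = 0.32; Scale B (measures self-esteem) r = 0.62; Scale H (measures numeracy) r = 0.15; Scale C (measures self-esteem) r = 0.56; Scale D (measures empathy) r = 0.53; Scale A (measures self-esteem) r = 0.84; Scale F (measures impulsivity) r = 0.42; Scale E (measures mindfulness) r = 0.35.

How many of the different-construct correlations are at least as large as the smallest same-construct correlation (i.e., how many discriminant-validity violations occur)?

Convergent (same construct = self-esteem): Scale B, Scale C, Scale A.
Smallest convergent = 0.56. Discriminant values: 0.32, 0.15, 0.53, 0.42, 0.35; count ≥ 0.56 → 0.

0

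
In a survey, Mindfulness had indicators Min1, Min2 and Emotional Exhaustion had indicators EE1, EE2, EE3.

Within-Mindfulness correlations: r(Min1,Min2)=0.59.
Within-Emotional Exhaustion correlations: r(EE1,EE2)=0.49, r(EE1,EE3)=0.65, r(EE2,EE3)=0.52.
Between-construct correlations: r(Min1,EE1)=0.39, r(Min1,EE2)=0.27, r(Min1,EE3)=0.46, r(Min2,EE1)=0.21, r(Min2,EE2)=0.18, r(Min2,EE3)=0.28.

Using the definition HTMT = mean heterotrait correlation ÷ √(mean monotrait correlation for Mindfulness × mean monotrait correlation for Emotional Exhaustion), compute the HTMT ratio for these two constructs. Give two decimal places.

0.52

Mean heterotrait r = 1.79/6 = 0.2983.
Mean within-Min = 0.59/1 = 0.5900; mean within-EE = 1.66/3 = 0.5533.
Geometric mean = √(0.5900 × 0.5533) = 0.5714.
HTMT = 0.2983 / 0.5714 = 0.52.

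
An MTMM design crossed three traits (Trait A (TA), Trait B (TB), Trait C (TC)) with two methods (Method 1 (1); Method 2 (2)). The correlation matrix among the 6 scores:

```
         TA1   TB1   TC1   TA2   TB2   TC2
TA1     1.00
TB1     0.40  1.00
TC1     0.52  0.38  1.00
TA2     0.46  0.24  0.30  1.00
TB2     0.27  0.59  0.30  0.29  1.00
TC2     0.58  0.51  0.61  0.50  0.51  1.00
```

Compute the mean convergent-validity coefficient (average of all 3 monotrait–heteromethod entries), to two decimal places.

Convergent values: 0.46, 0.59, 0.61; mean = 1.66/3 = 0.55.

0.55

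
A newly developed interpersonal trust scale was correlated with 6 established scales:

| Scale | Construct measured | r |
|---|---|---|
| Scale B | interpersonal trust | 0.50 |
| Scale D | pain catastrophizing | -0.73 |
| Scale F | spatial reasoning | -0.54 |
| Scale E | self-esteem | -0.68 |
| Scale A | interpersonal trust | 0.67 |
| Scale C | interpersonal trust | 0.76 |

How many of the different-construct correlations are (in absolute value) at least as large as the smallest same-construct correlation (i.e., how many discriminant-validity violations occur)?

3

Convergent (same construct = interpersonal trust): Scale B, Scale A, Scale C.
Smallest convergent = 0.50. Discriminant |r|: 0.73, 0.54, 0.68; count ≥ 0.50 → 3.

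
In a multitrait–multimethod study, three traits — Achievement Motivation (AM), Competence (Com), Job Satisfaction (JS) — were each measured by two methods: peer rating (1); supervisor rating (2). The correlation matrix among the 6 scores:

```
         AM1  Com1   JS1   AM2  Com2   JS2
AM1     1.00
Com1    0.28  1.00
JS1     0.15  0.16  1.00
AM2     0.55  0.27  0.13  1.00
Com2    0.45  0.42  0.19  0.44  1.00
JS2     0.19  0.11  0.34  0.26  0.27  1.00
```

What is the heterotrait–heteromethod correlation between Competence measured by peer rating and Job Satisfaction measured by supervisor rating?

0.11

Different traits and methods: r(Com1, JS2) = 0.11.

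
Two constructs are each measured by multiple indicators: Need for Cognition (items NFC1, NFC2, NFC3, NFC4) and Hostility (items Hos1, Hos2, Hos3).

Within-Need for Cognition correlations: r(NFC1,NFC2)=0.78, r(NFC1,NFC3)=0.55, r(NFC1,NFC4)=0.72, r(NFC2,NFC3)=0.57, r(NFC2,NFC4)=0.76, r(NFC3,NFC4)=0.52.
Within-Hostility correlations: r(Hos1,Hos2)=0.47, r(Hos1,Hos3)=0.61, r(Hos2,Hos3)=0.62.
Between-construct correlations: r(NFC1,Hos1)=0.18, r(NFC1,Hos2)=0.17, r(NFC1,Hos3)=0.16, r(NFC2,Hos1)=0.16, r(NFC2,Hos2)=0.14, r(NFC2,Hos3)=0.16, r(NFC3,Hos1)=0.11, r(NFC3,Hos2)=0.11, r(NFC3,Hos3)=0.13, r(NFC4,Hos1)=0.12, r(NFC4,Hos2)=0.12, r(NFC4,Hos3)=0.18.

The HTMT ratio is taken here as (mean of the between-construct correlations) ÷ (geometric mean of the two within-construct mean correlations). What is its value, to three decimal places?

0.239

Mean heterotrait r = 1.74/12 = 0.1450.
Mean within-NFC = 3.90/6 = 0.6500; mean within-Hos = 1.70/3 = 0.5667.
Geometric mean = √(0.6500 × 0.5667) = 0.6069.
HTMT = 0.1450 / 0.6069 = 0.239.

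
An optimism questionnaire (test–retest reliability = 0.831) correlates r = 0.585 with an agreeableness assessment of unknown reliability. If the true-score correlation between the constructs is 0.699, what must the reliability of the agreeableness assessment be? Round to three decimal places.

0.843

r_true = r_obs / √(r_xx · r_yy) ⇒ 0.699 = 0.585 / √(0.831 · r_yy).
√(0.831 · r_yy) = 0.585 / 0.699 = 0.8369; 0.831 · r_yy = 0.7004; r_yy = 0.7004 / 0.831 ≈ 0.843.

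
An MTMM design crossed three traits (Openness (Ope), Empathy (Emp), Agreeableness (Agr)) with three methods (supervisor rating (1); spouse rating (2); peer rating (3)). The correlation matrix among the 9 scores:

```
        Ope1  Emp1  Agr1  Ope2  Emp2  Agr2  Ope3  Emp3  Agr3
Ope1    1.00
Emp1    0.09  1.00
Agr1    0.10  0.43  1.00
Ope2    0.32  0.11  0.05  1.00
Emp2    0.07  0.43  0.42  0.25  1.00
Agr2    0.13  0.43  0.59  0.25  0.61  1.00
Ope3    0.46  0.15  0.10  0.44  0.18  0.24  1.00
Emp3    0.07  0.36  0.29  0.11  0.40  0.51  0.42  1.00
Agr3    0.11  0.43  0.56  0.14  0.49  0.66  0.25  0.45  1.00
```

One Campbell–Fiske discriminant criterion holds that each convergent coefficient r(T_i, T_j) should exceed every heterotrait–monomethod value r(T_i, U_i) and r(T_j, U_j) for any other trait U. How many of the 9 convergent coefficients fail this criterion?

4

Checking each validity diagonal entry against its comparison values:
Ope (methods 1·2): 0.32 vs {0.09, 0.25, 0.10, 0.25} → pass.
Ope (methods 1·3): 0.46 vs {0.09, 0.42, 0.10, 0.25} → pass.
Ope (methods 2·3): 0.44 vs {0.25, 0.42, 0.25, 0.25} → pass.
Emp (methods 1·2): 0.43 vs {0.09, 0.25, 0.43, 0.61} → fail.
Emp (methods 1·3): 0.36 vs {0.09, 0.42, 0.43, 0.45} → fail.
Emp (methods 2·3): 0.40 vs {0.25, 0.42, 0.61, 0.45} → fail.
Agr (methods 1·2): 0.59 vs {0.10, 0.25, 0.43, 0.61} → fail.
Agr (methods 1·3): 0.56 vs {0.10, 0.25, 0.43, 0.45} → pass.
Agr (methods 2·3): 0.66 vs {0.25, 0.25, 0.61, 0.45} → pass.
4 of 9 fail.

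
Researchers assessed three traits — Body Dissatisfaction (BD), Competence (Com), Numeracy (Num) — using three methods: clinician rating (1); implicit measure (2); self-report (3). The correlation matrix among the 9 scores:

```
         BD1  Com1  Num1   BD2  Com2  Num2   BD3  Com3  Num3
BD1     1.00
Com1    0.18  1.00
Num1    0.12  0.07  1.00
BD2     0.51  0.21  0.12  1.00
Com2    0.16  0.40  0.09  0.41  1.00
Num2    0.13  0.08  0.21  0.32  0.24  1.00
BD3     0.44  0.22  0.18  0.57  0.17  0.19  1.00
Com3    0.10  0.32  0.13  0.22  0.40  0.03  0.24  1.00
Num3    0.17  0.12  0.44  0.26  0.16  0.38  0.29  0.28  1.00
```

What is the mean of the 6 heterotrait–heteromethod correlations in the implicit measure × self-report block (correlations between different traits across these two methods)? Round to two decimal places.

HTHM values (method 2 × method 3): 0.22, 0.26, 0.17, 0.16, 0.19, 0.03; mean = 1.03/6 = 0.17.

0.17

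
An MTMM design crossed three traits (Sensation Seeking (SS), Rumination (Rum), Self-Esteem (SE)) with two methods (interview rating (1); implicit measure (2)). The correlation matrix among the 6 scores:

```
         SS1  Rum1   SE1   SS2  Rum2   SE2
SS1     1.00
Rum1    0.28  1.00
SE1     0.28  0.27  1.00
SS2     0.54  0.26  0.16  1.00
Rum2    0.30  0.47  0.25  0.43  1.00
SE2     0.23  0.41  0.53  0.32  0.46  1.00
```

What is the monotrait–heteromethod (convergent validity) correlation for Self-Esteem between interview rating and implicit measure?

0.53

Same trait (SE), different methods: r(SE1, SE2) = 0.53.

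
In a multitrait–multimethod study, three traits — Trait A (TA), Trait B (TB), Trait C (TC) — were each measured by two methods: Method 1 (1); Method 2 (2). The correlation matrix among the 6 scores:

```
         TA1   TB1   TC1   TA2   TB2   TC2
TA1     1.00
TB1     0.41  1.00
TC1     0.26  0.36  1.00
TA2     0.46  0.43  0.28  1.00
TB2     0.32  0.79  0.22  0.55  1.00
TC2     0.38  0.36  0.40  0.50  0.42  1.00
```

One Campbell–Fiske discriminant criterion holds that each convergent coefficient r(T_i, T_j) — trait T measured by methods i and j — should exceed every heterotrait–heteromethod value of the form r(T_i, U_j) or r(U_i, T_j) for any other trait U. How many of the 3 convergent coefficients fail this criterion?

0

Checking each validity diagonal entry against its comparison values:
TA (methods 1·2): 0.46 vs {0.32, 0.43, 0.38, 0.28} → pass.
TB (methods 1·2): 0.79 vs {0.43, 0.32, 0.36, 0.22} → pass.
TC (methods 1·2): 0.40 vs {0.28, 0.38, 0.22, 0.36} → pass.
0 of 3 fail.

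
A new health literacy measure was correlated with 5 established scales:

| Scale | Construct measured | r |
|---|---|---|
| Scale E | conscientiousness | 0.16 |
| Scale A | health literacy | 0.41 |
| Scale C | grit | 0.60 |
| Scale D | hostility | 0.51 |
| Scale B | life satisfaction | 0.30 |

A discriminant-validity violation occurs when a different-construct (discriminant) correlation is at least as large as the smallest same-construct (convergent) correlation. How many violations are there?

2

Convergent (same construct = health literacy): Scale A.
Smallest convergent = 0.41. Discriminant values: 0.16, 0.60, 0.51, 0.30; count ≥ 0.41 → 2.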